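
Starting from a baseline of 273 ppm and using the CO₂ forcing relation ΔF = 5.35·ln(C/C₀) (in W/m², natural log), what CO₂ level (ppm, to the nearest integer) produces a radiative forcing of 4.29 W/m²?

Set 5.35 ln(C/273) = 4.29, so ln(C/273) = 4.29/5.35 = 0.80187.
Then C/273 = e^0.80187 = 2.22971, giving C = 273 × 2.22971 = 608.71 ppm.

C ≈ 609 ppm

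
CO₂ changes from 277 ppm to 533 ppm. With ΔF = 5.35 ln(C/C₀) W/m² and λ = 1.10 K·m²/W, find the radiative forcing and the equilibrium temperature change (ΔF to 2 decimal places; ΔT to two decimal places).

ΔF = 3.50 W/m²; ΔT = 3.85 K

CO₂: 5.35 × ln(533/277) = 5.35 × ln(1.92419) = 5.35 × 0.65451 = 3.5016 W/m².
ΔT = λ ΔF = 1.10 × 3.50 = 3.8500 K.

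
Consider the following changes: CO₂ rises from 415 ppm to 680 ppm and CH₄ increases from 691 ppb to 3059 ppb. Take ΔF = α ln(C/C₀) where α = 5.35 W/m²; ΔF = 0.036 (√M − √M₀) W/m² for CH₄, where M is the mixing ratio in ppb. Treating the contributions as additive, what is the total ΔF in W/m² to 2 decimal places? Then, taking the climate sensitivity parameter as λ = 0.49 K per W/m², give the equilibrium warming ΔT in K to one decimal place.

CO₂: 5.35 × ln(680/415) = 5.35 × ln(1.63855) = 5.35 × 0.49381 = 2.6419 W/m².
CH₄: 0.036 × (√3059 − √691) = 0.036 × (55.3082 − 26.2869) = 0.036 × 29.0213 = 1.0448 W/m².
Total ΔF = 2.6419 + 1.0448 = 3.6867 W/m².
ΔT = λ ΔF = 0.49 × 3.69 = 1.8081 K.

ΔF = 3.69 W/m²; ΔT = 1.8 K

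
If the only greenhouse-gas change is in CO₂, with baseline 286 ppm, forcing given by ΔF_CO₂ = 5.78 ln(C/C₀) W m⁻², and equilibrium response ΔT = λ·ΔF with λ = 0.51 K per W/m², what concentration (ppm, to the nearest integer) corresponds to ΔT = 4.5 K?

C ≈ 1316 ppm

Required forcing: ΔF = ΔT/λ = 4.5/0.51 = 8.8235 W/m².
Then ln(C/286) = ΔF/5.78 = 8.8235/5.78 = 1.52656.
So C = 286 × e^1.52656 = 286 × 4.60232 = 1316.26 ppm.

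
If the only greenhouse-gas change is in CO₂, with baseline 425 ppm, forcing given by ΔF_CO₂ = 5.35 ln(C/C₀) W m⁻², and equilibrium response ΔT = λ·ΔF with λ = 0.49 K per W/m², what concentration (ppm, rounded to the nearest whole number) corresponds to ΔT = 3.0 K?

C ≈ 1335 ppm

Required forcing: ΔF = ΔT/λ = 3.0/0.49 = 6.1224 W/m².
Then ln(C/425) = ΔF/5.35 = 6.1224/5.35 = 1.14437.
So C = 425 × e^1.14437 = 425 × 3.14046 = 1334.70 ppm.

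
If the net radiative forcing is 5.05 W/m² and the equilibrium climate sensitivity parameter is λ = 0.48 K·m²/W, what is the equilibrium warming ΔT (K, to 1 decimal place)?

ΔT = λ ΔF = 0.48 × 5.05 = 2.4240 K.

ΔT = 2.4 K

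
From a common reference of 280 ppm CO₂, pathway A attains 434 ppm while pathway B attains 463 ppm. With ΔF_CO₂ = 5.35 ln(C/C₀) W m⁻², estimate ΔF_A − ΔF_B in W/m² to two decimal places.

ΔF_A − ΔF_B = -0.35 W/m²

ΔF_A = 5.35 ln(434/280) = 5.35 × 0.43825 = 2.3446 W/m².
ΔF_B = 5.35 ln(463/280) = 5.35 × 0.50294 = 2.6907 W/m².
Difference: 2.3446 − 2.6907 = -0.3461 W/m².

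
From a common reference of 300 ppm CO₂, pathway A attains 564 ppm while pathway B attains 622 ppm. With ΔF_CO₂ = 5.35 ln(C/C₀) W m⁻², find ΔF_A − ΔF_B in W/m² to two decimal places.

ΔF_A − ΔF_B = -0.52 W/m²

ΔF_A = 5.35 ln(564/300) = 5.35 × 0.63127 = 3.3773 W/m².
ΔF_B = 5.35 ln(622/300) = 5.35 × 0.72916 = 3.9010 W/m².
Difference: 3.3773 − 3.9010 = -0.5237 W/m².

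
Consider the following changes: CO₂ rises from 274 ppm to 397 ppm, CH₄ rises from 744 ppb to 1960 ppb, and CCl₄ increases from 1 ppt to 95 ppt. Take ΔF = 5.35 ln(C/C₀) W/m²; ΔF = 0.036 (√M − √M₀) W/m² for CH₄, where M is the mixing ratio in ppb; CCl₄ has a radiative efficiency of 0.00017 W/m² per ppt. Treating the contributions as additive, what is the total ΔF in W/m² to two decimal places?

CO₂: 5.35 × ln(397/274) = 5.35 × ln(1.44891) = 5.35 × 0.37081 = 1.9838 W/m².
CH₄: 0.036 × (√1960 − √744) = 0.036 × (44.2719 − 27.2764) = 0.036 × 16.9955 = 0.6118 W/m².
CCl₄: ΔF = 0.00017 × (95 − 1) = 0.00017 × 94 = 0.0160 W/m².
Total ΔF = 1.9838 + 0.6118 + 0.0160 = 2.6116 W/m².

ΔF = 2.61 W/m²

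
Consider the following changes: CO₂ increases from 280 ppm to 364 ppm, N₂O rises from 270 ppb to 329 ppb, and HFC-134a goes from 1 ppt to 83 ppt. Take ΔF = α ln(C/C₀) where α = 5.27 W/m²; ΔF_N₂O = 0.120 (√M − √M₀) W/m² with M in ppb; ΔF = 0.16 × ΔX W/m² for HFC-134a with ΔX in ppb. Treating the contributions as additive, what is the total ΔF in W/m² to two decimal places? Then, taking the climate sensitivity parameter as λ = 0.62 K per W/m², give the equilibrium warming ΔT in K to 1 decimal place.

ΔF = 1.60 W/m²; ΔT = 1.0 K

CO₂: 5.27 × ln(364/280) = 5.27 × ln(1.30000) = 5.27 × 0.26236 = 1.3826 W/m².
N₂O: 0.120 × (√329 − √270) = 0.120 × (18.1384 − 16.4317) = 0.120 × 1.7067 = 0.2048 W/m².
HFC-134a: Δ = 83 − 1 = 82 ppt = 0.082 ppb; ΔF = 0.16 × 0.082 = 0.0131 W/m².
Total ΔF = 1.3826 + 0.2048 + 0.0131 = 1.6005 W/m².
ΔT = λ ΔF = 0.62 × 1.60 = 0.9920 K.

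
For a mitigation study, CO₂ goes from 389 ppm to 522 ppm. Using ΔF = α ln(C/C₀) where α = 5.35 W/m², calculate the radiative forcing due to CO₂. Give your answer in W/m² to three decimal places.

CO₂: 5.35 × ln(522/389) = 5.35 × ln(1.34190) = 5.35 × 0.29409 = 1.5734 W/m².

ΔF = 1.573 W/m²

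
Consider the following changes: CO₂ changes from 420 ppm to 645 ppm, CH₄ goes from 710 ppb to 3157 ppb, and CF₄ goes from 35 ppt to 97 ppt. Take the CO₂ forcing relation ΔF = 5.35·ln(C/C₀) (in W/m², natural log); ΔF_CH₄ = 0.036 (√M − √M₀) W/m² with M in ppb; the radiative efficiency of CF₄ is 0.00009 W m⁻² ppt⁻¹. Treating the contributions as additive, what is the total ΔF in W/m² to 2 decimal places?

CO₂: 5.35 × ln(645/420) = 5.35 × ln(1.53571) = 5.35 × 0.42899 = 2.2951 W/m².
CH₄: 0.036 × (√3157 − √710) = 0.036 × (56.1872 − 26.6458) = 0.036 × 29.5414 = 1.0635 W/m².
CF₄: ΔF = 0.00009 × (97 − 35) = 0.00009 × 62 = 0.0056 W/m².
Total ΔF = 2.2951 + 1.0635 + 0.0056 = 3.3642 W/m².

ΔF = 3.36 W/m²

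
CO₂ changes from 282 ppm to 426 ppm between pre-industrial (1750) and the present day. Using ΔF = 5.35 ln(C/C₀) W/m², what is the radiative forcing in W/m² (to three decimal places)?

CO₂: 5.35 × ln(426/282) = 5.35 × ln(1.51064) = 5.35 × 0.41253 = 2.2070 W/m².

ΔF = 2.207 W/m²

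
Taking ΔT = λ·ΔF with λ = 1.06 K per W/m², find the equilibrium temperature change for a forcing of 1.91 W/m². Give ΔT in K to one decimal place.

ΔT = λ ΔF = 1.06 × 1.91 = 2.0246 K.

ΔT = 2.0 K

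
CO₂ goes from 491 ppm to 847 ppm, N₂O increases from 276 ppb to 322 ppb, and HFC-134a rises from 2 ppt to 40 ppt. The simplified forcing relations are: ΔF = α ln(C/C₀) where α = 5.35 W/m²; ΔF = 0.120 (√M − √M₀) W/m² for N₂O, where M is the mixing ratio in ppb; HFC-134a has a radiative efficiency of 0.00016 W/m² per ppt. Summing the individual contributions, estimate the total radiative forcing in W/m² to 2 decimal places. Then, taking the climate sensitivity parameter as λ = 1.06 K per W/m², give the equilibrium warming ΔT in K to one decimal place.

CO₂: 5.35 × ln(847/491) = 5.35 × ln(1.72505) = 5.35 × 0.54526 = 2.9171 W/m².
N₂O: 0.120 × (√322 − √276) = 0.120 × (17.9444 − 16.6132) = 0.120 × 1.3312 = 0.1597 W/m².
HFC-134a: ΔF = 0.00016 × (40 − 2) = 0.00016 × 38 = 0.0061 W/m².
Total ΔF = 2.9171 + 0.1597 + 0.0061 = 3.0829 W/m².
ΔT = λ ΔF = 1.06 × 3.08 = 3.2648 K.

ΔF = 3.08 W/m²; ΔT = 3.3 K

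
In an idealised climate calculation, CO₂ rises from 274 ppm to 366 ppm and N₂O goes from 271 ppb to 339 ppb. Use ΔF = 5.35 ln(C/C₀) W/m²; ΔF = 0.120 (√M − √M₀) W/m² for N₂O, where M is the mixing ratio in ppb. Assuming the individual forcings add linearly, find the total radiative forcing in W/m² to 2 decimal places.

ΔF = 1.78 W/m²

CO₂: 5.35 × ln(366/274) = 5.35 × ln(1.33577) = 5.35 × 0.28951 = 1.5489 W/m².
N₂O: 0.120 × (√339 − √271) = 0.120 × (18.4120 − 16.4621) = 0.120 × 1.9499 = 0.2340 W/m².
Total ΔF = 1.5489 + 0.2340 = 1.7829 W/m².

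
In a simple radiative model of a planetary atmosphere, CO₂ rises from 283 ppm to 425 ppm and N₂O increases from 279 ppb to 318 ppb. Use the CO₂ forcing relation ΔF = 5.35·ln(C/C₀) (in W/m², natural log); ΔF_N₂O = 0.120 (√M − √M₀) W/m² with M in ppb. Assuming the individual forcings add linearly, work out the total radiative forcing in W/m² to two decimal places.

ΔF = 2.31 W/m²

CO₂: 5.35 × ln(425/283) = 5.35 × ln(1.50177) = 5.35 × 0.40664 = 2.1755 W/m².
N₂O: 0.120 × (√318 − √279) = 0.120 × (17.8326 − 16.7033) = 0.120 × 1.1293 = 0.1355 W/m².
Total ΔF = 2.1755 + 0.1355 = 2.3110 W/m².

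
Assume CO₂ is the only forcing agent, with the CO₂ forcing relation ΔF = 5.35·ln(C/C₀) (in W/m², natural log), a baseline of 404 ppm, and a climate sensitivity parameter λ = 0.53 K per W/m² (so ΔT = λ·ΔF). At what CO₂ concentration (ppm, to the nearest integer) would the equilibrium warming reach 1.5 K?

Required forcing: ΔF = ΔT/λ = 1.5/0.53 = 2.8302 W/m².
Then ln(C/404) = ΔF/5.35 = 2.8302/5.35 = 0.52901.
So C = 404 × e^0.52901 = 404 × 1.69725 = 685.69 ppm.

C ≈ 686 ppm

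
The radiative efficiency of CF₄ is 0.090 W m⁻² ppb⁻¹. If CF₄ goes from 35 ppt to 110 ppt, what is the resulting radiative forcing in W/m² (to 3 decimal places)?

CF₄: Δ = 110 − 35 = 75 ppt = 0.075 ppb; ΔF = 0.090 × 0.075 = 0.0068 W/m².

ΔF = 0.007 W/m²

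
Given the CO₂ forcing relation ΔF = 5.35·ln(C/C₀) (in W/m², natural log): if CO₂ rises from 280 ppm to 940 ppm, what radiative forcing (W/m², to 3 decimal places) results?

CO₂ absorption bands are partially saturated, so forcing scales with the logarithm of the concentration ratio.
CO₂: 5.35 × ln(940/280) = 5.35 × ln(3.35714) = 5.35 × 1.21109 = 6.4793 W/m².

ΔF = 6.479 W/m²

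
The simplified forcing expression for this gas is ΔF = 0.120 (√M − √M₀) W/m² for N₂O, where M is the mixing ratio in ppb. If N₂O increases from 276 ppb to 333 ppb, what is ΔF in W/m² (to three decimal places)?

ΔF = 0.196 W/m²

N₂O: 0.120 × (√333 − √276) = 0.120 × (18.2483 − 16.6132) = 0.120 × 1.6351 = 0.1962 W/m².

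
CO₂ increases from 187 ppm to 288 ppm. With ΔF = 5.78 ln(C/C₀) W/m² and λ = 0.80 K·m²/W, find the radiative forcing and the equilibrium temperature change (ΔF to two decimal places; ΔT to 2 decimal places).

CO₂: 5.78 × ln(288/187) = 5.78 × ln(1.54011) = 5.78 × 0.43185 = 2.4961 W/m².
ΔT = λ ΔF = 0.80 × 2.50 = 2.0000 K.

ΔF = 2.50 W/m²; ΔT = 2.00 K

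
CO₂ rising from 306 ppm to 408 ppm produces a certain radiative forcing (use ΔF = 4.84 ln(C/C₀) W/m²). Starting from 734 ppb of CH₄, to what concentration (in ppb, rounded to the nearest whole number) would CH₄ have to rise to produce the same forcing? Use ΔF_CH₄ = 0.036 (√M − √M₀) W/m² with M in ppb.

CO₂ forcing: 4.84 × ln(408/306) = 4.84 × 0.287682 = 1.39238 W/m².
Set 0.036(√M − √734) = 1.39238: √M = 1.39238/0.036 + √734 = 38.6772 + 27.0924 = 65.7696.
M = (65.7696)² = 4325.64 ppb.

M ≈ 4326 ppb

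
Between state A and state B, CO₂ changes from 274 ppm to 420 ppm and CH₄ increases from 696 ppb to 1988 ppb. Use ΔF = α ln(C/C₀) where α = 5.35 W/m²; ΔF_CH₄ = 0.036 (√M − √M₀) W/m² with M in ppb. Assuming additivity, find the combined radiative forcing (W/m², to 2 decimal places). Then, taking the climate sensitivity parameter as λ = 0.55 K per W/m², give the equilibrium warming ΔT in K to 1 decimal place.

CO₂: 5.35 × ln(420/274) = 5.35 × ln(1.53285) = 5.35 × 0.42713 = 2.2851 W/m².
CH₄: 0.036 × (√1988 − √696) = 0.036 × (44.5870 − 26.3818) = 0.036 × 18.2052 = 0.6554 W/m².
Total ΔF = 2.2851 + 0.6554 = 2.9405 W/m².
ΔT = λ ΔF = 0.55 × 2.94 = 1.6170 K.

ΔF = 2.94 W/m²; ΔT = 1.6 K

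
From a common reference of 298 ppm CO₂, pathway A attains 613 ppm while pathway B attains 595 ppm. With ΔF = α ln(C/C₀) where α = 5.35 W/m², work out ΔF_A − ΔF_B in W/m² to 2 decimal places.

ΔF_A = 5.35 ln(613/298) = 5.35 × 0.72127 = 3.8588 W/m².
ΔF_B = 5.35 ln(595/298) = 5.35 × 0.69147 = 3.6994 W/m².
Difference: 3.8588 − 3.6994 = 0.1594 W/m².
(Equivalently, ΔF_A − ΔF_B = 5.35 ln(613/595) = 5.35 × 0.02980 = 0.1594 W/m².)

ΔF_A − ΔF_B = 0.16 W/m²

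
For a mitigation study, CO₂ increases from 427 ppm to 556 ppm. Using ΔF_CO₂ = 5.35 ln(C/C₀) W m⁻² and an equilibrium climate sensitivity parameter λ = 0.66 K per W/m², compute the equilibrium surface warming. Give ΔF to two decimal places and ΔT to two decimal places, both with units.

ΔF = 1.41 W/m²; ΔT = 0.93 K

CO₂: 5.35 × ln(556/427) = 5.35 × ln(1.30211) = 5.35 × 0.26399 = 1.4123 W/m².
ΔT = λ ΔF = 0.66 × 1.41 = 0.9306 K.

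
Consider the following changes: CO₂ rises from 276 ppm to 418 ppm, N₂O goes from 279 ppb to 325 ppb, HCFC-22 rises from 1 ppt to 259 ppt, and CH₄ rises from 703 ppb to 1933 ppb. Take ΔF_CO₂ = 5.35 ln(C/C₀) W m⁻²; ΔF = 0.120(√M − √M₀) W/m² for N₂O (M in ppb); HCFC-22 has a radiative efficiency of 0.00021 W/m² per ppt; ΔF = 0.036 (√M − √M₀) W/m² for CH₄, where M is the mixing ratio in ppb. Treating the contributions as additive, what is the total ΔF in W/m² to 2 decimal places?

CO₂: 5.35 × ln(418/276) = 5.35 × ln(1.51449) = 5.35 × 0.41508 = 2.2207 W/m².
N₂O: 0.120 × (√325 − √279) = 0.120 × (18.0278 − 16.7033) = 0.120 × 1.3245 = 0.1589 W/m².
HCFC-22: ΔF = 0.00021 × (259 − 1) = 0.00021 × 258 = 0.0542 W/m².
CH₄: 0.036 × (√1933 − √703) = 0.036 × (43.9659 − 26.5141) = 0.036 × 17.4518 = 0.6283 W/m².
Total ΔF = 2.2207 + 0.1589 + 0.0542 + 0.6283 = 3.0621 W/m².

ΔF = 3.06 W/m²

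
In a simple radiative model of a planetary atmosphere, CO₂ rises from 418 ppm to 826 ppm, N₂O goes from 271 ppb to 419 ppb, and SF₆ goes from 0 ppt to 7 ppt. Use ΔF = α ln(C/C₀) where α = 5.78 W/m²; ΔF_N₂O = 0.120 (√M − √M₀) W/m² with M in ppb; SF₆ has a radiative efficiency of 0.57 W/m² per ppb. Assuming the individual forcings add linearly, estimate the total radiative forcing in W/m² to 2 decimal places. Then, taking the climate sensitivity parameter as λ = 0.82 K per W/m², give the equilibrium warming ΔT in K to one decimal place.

CO₂: 5.78 × ln(826/418) = 5.78 × ln(1.97608) = 5.78 × 0.68112 = 3.9369 W/m².
N₂O: 0.120 × (√419 − √271) = 0.120 × (20.4695 − 16.4621) = 0.120 × 4.0074 = 0.4809 W/m².
SF₆: Δ = 7 − 0 = 7 ppt = 0.007 ppb; ΔF = 0.57 × 0.007 = 0.0040 W/m².
Total ΔF = 3.9369 + 0.4809 + 0.0040 = 4.4218 W/m².
ΔT = λ ΔF = 0.82 × 4.42 = 3.6244 K.

ΔF = 4.42 W/m²; ΔT = 3.6 K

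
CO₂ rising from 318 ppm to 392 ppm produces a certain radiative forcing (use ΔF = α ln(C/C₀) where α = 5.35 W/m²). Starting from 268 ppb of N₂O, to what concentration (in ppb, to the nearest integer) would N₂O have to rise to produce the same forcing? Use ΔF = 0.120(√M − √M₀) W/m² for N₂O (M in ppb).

CO₂ forcing: 5.35 × ln(392/318) = 5.35 × 0.209210 = 1.11927 W/m².
Set 0.120(√M − √268) = 1.11927: √M = 1.11927/0.120 + √268 = 9.3273 + 16.3707 = 25.6980.
M = (25.6980)² = 660.39 ppb.

M ≈ 660 ppb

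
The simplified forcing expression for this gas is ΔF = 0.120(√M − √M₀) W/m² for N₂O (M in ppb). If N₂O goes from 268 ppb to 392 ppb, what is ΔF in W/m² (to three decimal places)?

ΔF = 0.411 W/m²

N₂O: 0.120 × (√392 − √268) = 0.120 × (19.7990 − 16.3707) = 0.120 × 3.4283 = 0.4114 W/m².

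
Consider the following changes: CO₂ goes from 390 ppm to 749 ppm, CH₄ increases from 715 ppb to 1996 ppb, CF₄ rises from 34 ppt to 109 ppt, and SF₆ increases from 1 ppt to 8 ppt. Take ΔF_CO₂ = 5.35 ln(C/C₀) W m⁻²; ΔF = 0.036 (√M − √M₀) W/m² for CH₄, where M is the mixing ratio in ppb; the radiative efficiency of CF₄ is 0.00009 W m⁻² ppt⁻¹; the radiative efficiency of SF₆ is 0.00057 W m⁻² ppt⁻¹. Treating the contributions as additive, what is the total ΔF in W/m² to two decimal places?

ΔF = 4.15 W/m²

CO₂: 5.35 × ln(749/390) = 5.35 × ln(1.92051) = 5.35 × 0.65259 = 3.4914 W/m².
CH₄: 0.036 × (√1996 − √715) = 0.036 × (44.6766 − 26.7395) = 0.036 × 17.9371 = 0.6457 W/m².
CF₄: ΔF = 0.00009 × (109 − 34) = 0.00009 × 75 = 0.0068 W/m².
SF₆: ΔF = 0.00057 × (8 − 1) = 0.00057 × 7 = 0.0040 W/m².
Total ΔF = 3.4914 + 0.6457 + 0.0068 + 0.0040 = 4.1479 W/m².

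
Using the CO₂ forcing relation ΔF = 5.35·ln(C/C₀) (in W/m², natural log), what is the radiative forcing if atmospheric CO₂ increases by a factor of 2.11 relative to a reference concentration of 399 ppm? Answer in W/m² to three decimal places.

Because the forcing depends only on the ratio C/C₀, the initial concentration does not enter.
ΔF = 5.35 × ln(2.11) = 5.35 × 0.74669 = 3.9948 W/m².

ΔF = 3.995 W/m²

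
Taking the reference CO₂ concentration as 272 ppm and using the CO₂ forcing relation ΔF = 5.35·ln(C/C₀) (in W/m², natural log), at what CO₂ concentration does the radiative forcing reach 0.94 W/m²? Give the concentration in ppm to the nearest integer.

C ≈ 324 ppm

Set 5.35 ln(C/272) = 0.94, so ln(C/272) = 0.94/5.35 = 0.17570.
Then C/272 = e^0.17570 = 1.19208, giving C = 272 × 1.19208 = 324.25 ppm.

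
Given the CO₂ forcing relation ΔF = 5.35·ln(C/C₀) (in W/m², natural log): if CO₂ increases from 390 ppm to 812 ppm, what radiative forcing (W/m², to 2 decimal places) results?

CO₂: 5.35 × ln(812/390) = 5.35 × ln(2.08205) = 5.35 × 0.73335 = 3.9234 W/m².

ΔF = 3.92 W/m²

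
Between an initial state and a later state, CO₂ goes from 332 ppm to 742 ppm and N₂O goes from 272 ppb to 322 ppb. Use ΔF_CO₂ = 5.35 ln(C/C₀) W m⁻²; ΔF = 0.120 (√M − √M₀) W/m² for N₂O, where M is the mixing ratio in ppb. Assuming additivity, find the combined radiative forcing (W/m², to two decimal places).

ΔF = 4.48 W/m²

CO₂: 5.35 × ln(742/332) = 5.35 × ln(2.23494) = 5.35 × 0.80421 = 4.3025 W/m².
N₂O: 0.120 × (√322 − √272) = 0.120 × (17.9444 − 16.4924) = 0.120 × 1.4520 = 0.1742 W/m².
Total ΔF = 4.3025 + 0.1742 = 4.4767 W/m².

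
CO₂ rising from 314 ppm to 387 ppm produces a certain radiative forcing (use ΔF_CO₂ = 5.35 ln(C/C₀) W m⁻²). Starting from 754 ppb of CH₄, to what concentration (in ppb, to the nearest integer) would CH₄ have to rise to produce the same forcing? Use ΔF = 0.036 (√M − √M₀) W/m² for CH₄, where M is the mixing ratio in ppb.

M ≈ 3425 ppb

CO₂ forcing: 5.35 × ln(387/314) = 5.35 × 0.209032 = 1.11832 W/m².
Set 0.036(√M − √754) = 1.11832: √M = 1.11832/0.036 + √754 = 31.0644 + 27.4591 = 58.5235.
M = (58.5235)² = 3425.00 ppb.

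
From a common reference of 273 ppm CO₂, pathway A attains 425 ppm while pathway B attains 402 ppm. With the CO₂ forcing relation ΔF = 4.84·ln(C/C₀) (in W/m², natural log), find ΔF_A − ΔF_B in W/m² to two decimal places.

ΔF_A = 4.84 ln(425/273) = 4.84 × 0.44262 = 2.1423 W/m².
ΔF_B = 4.84 ln(402/273) = 4.84 × 0.38698 = 1.8730 W/m².
Difference: 2.1423 − 1.8730 = 0.2693 W/m².
(Equivalently, ΔF_A − ΔF_B = 4.84 ln(425/402) = 4.84 × 0.05564 = 0.2693 W/m².)

ΔF_A − ΔF_B = 0.27 W/m²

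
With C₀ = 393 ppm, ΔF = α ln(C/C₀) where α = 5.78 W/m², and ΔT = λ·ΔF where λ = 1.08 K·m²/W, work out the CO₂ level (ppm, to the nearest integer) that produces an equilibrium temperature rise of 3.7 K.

Required forcing: ΔF = ΔT/λ = 3.7/1.08 = 3.4259 W/m².
Then ln(C/393) = ΔF/5.78 = 3.4259/5.78 = 0.59272.
So C = 393 × e^0.59272 = 393 × 1.80890 = 710.90 ppm.

C ≈ 711 ppm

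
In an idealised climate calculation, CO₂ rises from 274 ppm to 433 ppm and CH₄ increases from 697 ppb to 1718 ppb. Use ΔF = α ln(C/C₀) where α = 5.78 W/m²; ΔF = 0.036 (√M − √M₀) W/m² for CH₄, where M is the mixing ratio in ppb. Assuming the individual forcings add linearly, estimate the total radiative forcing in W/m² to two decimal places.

ΔF = 3.19 W/m²

CO₂: 5.78 × ln(433/274) = 5.78 × ln(1.58029) = 5.78 × 0.45761 = 2.6450 W/m².
CH₄: 0.036 × (√1718 − √697) = 0.036 × (41.4488 − 26.4008) = 0.036 × 15.0480 = 0.5417 W/m².
Total ΔF = 2.6450 + 0.5417 = 3.1867 W/m².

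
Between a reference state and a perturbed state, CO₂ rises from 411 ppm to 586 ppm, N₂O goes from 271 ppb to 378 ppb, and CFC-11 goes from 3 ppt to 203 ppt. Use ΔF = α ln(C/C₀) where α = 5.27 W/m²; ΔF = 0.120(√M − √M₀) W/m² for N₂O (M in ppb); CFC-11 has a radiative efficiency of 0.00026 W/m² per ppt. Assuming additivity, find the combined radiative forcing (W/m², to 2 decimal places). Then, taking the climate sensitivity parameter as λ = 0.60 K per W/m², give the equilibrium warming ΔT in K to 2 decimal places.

ΔF = 2.28 W/m²; ΔT = 1.37 K

CO₂: 5.27 × ln(586/411) = 5.27 × ln(1.42579) = 5.27 × 0.35473 = 1.8694 W/m².
N₂O: 0.120 × (√378 − √271) = 0.120 × (19.4422 − 16.4621) = 0.120 × 2.9801 = 0.3576 W/m².
CFC-11: ΔF = 0.00026 × (203 − 3) = 0.00026 × 200 = 0.0520 W/m².
Total ΔF = 1.8694 + 0.3576 + 0.0520 = 2.2790 W/m².
ΔT = λ ΔF = 0.60 × 2.28 = 1.3680 K.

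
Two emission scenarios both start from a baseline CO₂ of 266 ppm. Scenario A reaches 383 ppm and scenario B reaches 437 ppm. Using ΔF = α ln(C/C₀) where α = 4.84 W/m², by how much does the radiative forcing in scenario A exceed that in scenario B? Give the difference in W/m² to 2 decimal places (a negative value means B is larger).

ΔF_A = 4.84 ln(383/266) = 4.84 × 0.36454 = 1.7644 W/m².
ΔF_B = 4.84 ln(437/266) = 4.84 × 0.49644 = 2.4028 W/m².
Difference: 1.7644 − 2.4028 = -0.6384 W/m².

ΔF_A − ΔF_B = -0.64 W/m²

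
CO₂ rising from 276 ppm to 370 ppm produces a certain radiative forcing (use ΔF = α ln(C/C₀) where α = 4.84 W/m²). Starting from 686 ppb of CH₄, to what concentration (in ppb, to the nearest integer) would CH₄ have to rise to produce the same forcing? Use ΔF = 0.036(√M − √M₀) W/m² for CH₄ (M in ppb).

M ≈ 4303 ppb

CO₂ forcing: 4.84 × ln(370/276) = 4.84 × 0.293102 = 1.41861 W/m².
Set 0.036(√M − √686) = 1.41861: √M = 1.41861/0.036 + √686 = 39.4058 + 26.1916 = 65.5974.
M = (65.5974)² = 4303.02 ppb.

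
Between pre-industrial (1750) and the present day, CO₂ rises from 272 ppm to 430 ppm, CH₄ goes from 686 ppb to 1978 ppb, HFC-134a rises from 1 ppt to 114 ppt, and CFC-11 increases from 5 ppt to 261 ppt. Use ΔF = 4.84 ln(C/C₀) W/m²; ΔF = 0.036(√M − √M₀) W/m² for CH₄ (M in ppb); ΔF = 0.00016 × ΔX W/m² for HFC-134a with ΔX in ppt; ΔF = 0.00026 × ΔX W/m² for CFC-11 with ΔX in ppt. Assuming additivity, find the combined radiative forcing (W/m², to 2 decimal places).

CO₂: 4.84 × ln(430/272) = 4.84 × ln(1.58088) = 4.84 × 0.45798 = 2.2166 W/m².
CH₄: 0.036 × (√1978 − √686) = 0.036 × (44.4747 − 26.1916) = 0.036 × 18.2831 = 0.6582 W/m².
HFC-134a: ΔF = 0.00016 × (114 − 1) = 0.00016 × 113 = 0.0181 W/m².
CFC-11: ΔF = 0.00026 × (261 − 5) = 0.00026 × 256 = 0.0666 W/m².
Total ΔF = 2.2166 + 0.6582 + 0.0181 + 0.0666 = 2.9595 W/m².

ΔF = 2.96 W/m²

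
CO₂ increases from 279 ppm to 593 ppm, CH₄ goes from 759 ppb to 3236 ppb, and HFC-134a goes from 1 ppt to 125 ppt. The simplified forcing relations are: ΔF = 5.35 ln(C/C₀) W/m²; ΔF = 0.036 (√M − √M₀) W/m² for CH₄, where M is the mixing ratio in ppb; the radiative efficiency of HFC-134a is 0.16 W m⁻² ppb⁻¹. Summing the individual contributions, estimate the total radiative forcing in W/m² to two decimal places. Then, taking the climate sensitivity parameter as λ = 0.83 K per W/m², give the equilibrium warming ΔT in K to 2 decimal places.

ΔF = 5.11 W/m²; ΔT = 4.24 K

CO₂: 5.35 × ln(593/279) = 5.35 × ln(2.12545) = 5.35 × 0.75398 = 4.0338 W/m².
CH₄: 0.036 × (√3236 − √759) = 0.036 × (56.8859 − 27.5500) = 0.036 × 29.3359 = 1.0561 W/m².
HFC-134a: Δ = 125 − 1 = 124 ppt = 0.124 ppb; ΔF = 0.16 × 0.124 = 0.0198 W/m².
Total ΔF = 4.0338 + 1.0561 + 0.0198 = 5.1097 W/m².
ΔT = λ ΔF = 0.83 × 5.11 = 4.2413 K.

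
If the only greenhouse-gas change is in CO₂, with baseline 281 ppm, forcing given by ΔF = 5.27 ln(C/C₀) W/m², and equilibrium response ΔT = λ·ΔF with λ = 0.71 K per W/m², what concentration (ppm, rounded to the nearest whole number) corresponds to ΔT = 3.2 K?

Required forcing: ΔF = ΔT/λ = 3.2/0.71 = 4.5070 W/m².
Then ln(C/281) = ΔF/5.27 = 4.5070/5.27 = 0.85522.
So C = 281 × e^0.85522 = 281 × 2.35189 = 660.88 ppm.

C ≈ 661 ppm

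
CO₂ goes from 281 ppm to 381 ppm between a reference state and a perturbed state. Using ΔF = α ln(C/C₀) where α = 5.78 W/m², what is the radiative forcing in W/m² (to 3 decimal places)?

CO₂: 5.78 × ln(381/281) = 5.78 × ln(1.35587) = 5.78 × 0.30444 = 1.7597 W/m².

ΔF = 1.760 W/m²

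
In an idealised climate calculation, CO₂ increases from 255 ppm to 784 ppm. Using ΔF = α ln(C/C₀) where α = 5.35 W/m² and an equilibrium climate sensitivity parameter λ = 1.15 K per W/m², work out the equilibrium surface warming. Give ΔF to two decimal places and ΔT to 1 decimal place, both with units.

ΔF = 6.01 W/m²; ΔT = 6.9 K

CO₂: 5.35 × ln(784/255) = 5.35 × ln(3.07451) = 5.35 × 1.12315 = 6.0089 W/m².
ΔT = λ ΔF = 1.15 × 6.01 = 6.9115 K.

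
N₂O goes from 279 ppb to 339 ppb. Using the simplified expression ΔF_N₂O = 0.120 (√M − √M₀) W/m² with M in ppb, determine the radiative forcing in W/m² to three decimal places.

N₂O: 0.120 × (√339 − √279) = 0.120 × (18.4120 − 16.7033) = 0.120 × 1.7087 = 0.2050 W/m².

ΔF = 0.205 W/m²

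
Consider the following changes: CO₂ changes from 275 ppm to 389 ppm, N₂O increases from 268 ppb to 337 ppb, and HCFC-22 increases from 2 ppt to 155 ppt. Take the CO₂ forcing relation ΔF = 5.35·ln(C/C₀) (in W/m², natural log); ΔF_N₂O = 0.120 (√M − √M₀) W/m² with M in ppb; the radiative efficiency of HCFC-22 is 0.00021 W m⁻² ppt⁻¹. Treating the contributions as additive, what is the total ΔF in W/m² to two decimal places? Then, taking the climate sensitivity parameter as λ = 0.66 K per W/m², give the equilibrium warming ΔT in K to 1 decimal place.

CO₂: 5.35 × ln(389/275) = 5.35 × ln(1.41455) = 5.35 × 0.34681 = 1.8554 W/m².
N₂O: 0.120 × (√337 − √268) = 0.120 × (18.3576 − 16.3707) = 0.120 × 1.9869 = 0.2384 W/m².
HCFC-22: ΔF = 0.00021 × (155 − 2) = 0.00021 × 153 = 0.0321 W/m².
Total ΔF = 1.8554 + 0.2384 + 0.0321 = 2.1259 W/m².
ΔT = λ ΔF = 0.66 × 2.13 = 1.4058 K.

ΔF = 2.13 W/m²; ΔT = 1.4 K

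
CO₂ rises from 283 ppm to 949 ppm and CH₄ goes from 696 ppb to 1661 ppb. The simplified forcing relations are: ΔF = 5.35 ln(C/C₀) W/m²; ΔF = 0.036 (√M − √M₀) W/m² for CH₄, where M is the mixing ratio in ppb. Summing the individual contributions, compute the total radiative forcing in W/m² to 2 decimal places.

CO₂: 5.35 × ln(949/283) = 5.35 × ln(3.35336) = 5.35 × 1.20996 = 6.4733 W/m².
CH₄: 0.036 × (√1661 − √696) = 0.036 × (40.7554 − 26.3818) = 0.036 × 14.3736 = 0.5174 W/m².
Total ΔF = 6.4733 + 0.5174 = 6.9907 W/m².

ΔF = 6.99 W/m²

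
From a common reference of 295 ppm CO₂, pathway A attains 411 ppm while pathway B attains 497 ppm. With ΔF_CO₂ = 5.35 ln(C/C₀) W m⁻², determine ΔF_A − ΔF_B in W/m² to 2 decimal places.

ΔF_A − ΔF_B = -1.02 W/m²

ΔF_A = 5.35 ln(411/295) = 5.35 × 0.33162 = 1.7742 W/m².
ΔF_B = 5.35 ln(497/295) = 5.35 × 0.52161 = 2.7906 W/m².
Difference: 1.7742 − 2.7906 = -1.0164 W/m².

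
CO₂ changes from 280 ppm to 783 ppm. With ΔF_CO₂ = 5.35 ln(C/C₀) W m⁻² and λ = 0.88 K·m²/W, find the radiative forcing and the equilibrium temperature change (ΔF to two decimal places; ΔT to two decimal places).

CO₂: 5.35 × ln(783/280) = 5.35 × ln(2.79643) = 5.35 × 1.02834 = 5.5016 W/m².
ΔT = λ ΔF = 0.88 × 5.50 = 4.8400 K.

ΔF = 5.50 W/m²; ΔT = 4.84 K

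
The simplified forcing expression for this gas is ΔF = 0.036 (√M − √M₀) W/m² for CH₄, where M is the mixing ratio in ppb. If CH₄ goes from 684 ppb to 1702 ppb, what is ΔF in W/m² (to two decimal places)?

ΔF = 0.54 W/m²

CH₄: 0.036 × (√1702 − √684) = 0.036 × (41.2553 − 26.1534) = 0.036 × 15.1019 = 0.5437 W/m².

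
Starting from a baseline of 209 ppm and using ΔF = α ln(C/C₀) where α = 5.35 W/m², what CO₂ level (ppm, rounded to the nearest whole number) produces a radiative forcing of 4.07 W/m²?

Set 5.35 ln(C/209) = 4.07, so ln(C/209) = 4.07/5.35 = 0.76075.
Then C/209 = e^0.76075 = 2.13988, giving C = 209 × 2.13988 = 447.23 ppm.

C ≈ 447 ppm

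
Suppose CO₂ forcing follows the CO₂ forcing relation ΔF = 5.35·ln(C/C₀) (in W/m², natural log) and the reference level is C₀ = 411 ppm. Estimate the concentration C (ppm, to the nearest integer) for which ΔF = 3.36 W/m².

Set 5.35 ln(C/411) = 3.36, so ln(C/411) = 3.36/5.35 = 0.62804.
Then C/411 = e^0.62804 = 1.87393, giving C = 411 × 1.87393 = 770.19 ppm.

C ≈ 770 ppm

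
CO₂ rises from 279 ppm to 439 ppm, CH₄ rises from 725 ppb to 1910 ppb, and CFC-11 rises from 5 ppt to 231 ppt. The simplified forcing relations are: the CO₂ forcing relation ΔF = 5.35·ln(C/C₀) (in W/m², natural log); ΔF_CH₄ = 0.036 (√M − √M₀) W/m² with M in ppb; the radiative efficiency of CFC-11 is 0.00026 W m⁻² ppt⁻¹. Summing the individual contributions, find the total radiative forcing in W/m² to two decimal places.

ΔF = 3.09 W/m²

CO₂: 5.35 × ln(439/279) = 5.35 × ln(1.57348) = 5.35 × 0.45329 = 2.4251 W/m².
CH₄: 0.036 × (√1910 − √725) = 0.036 × (43.7035 − 26.9258) = 0.036 × 16.7777 = 0.6040 W/m².
CFC-11: ΔF = 0.00026 × (231 − 5) = 0.00026 × 226 = 0.0588 W/m².
Total ΔF = 2.4251 + 0.6040 + 0.0588 = 3.0879 W/m².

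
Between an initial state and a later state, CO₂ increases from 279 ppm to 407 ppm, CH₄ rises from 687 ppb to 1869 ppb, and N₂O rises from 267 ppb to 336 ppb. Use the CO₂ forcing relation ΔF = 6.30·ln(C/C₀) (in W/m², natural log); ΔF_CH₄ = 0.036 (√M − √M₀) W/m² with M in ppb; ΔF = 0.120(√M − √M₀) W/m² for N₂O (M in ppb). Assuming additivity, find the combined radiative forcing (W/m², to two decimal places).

CO₂: 6.30 × ln(407/279) = 6.30 × ln(1.45878) = 6.30 × 0.37760 = 2.3789 W/m².
CH₄: 0.036 × (√1869 − √687) = 0.036 × (43.2319 − 26.2107) = 0.036 × 17.0212 = 0.6128 W/m².
N₂O: 0.120 × (√336 − √267) = 0.120 × (18.3303 − 16.3401) = 0.120 × 1.9902 = 0.2388 W/m².
Total ΔF = 2.3789 + 0.6128 + 0.2388 = 3.2305 W/m².

ΔF = 3.23 W/m²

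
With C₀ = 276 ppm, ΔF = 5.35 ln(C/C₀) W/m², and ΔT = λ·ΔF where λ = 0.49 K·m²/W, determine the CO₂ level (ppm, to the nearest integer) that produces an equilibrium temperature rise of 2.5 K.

C ≈ 716 ppm

Required forcing: ΔF = ΔT/λ = 2.5/0.49 = 5.1020 W/m².
Then ln(C/276) = ΔF/5.35 = 5.1020/5.35 = 0.95364.
So C = 276 × e^0.95364 = 276 × 2.59514 = 716.26 ppm.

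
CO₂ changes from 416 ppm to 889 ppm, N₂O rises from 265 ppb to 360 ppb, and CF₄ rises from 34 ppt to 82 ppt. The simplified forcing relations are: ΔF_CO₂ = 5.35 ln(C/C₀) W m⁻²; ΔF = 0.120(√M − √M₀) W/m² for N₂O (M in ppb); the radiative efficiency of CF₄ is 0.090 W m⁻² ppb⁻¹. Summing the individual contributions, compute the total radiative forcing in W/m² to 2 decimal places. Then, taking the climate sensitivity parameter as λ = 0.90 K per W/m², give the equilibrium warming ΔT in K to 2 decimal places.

CO₂: 5.35 × ln(889/416) = 5.35 × ln(2.13702) = 5.35 × 0.75941 = 4.0628 W/m².
N₂O: 0.120 × (√360 − √265) = 0.120 × (18.9737 − 16.2788) = 0.120 × 2.6949 = 0.3234 W/m².
CF₄: Δ = 82 − 34 = 48 ppt = 0.048 ppb; ΔF = 0.090 × 0.048 = 0.0043 W/m².
Total ΔF = 4.0628 + 0.3234 + 0.0043 = 4.3905 W/m².
ΔT = λ ΔF = 0.90 × 4.39 = 3.9510 K.

ΔF = 4.39 W/m²; ΔT = 3.95 K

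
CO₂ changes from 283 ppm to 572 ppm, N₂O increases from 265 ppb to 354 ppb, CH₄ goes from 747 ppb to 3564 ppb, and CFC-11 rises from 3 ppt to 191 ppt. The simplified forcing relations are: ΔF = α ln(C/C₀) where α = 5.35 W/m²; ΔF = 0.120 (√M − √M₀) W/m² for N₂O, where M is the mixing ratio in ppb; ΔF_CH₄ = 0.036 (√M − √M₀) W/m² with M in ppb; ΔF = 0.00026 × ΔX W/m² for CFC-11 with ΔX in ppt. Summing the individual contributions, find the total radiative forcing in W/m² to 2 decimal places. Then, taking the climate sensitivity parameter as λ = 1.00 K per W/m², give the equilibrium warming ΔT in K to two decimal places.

CO₂: 5.35 × ln(572/283) = 5.35 × ln(2.02120) = 5.35 × 0.70369 = 3.7647 W/m².
N₂O: 0.120 × (√354 − √265) = 0.120 × (18.8149 − 16.2788) = 0.120 × 2.5361 = 0.3043 W/m².
CH₄: 0.036 × (√3564 − √747) = 0.036 × (59.6992 − 27.3313) = 0.036 × 32.3679 = 1.1652 W/m².
CFC-11: ΔF = 0.00026 × (191 − 3) = 0.00026 × 188 = 0.0489 W/m².
Total ΔF = 3.7647 + 0.3043 + 1.1652 + 0.0489 = 5.2831 W/m².
ΔT = λ ΔF = 1.00 × 5.28 = 5.2800 K.

ΔF = 5.28 W/m²; ΔT = 5.28 K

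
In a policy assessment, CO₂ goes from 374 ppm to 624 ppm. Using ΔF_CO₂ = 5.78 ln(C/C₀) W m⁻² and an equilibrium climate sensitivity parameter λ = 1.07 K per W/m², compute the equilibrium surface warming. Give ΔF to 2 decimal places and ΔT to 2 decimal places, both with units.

CO₂: 5.78 × ln(624/374) = 5.78 × ln(1.66845) = 5.78 × 0.51190 = 2.9588 W/m².
ΔT = λ ΔF = 1.07 × 2.96 = 3.1672 K.

ΔF = 2.96 W/m²; ΔT = 3.17 K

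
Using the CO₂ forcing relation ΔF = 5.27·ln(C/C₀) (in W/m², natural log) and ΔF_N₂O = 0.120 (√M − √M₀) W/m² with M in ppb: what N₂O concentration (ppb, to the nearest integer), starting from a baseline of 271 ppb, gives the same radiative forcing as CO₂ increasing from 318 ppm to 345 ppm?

M ≈ 402 ppb

CO₂ forcing: 5.27 × ln(345/318) = 5.27 × 0.081493 = 0.42947 W/m².
Set 0.120(√M − √271) = 0.42947: √M = 0.42947/0.120 + √271 = 3.5789 + 16.4621 = 20.0410.
M = (20.0410)² = 401.64 ppb.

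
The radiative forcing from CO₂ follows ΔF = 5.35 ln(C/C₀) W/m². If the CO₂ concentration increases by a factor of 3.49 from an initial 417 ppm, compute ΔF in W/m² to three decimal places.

ΔF = 5.35 × ln(3.49) = 5.35 × 1.24990 = 6.6870 W/m².

ΔF = 6.687 W/m²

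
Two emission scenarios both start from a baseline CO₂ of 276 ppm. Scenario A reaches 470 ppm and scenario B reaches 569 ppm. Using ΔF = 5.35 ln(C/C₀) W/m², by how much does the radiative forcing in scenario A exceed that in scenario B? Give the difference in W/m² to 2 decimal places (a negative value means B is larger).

ΔF_A − ΔF_B = -1.02 W/m²

ΔF_A = 5.35 ln(470/276) = 5.35 × 0.53233 = 2.8480 W/m².
ΔF_B = 5.35 ln(569/276) = 5.35 × 0.72348 = 3.8706 W/m².
Difference: 2.8480 − 3.8706 = -1.0226 W/m².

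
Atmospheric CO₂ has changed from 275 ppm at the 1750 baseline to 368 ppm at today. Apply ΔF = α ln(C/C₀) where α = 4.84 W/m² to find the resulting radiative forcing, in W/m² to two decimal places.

CO₂ absorption bands are partially saturated, so forcing scales with the logarithm of the concentration ratio.
CO₂: 4.84 × ln(368/275) = 4.84 × ln(1.33818) = 4.84 × 0.29131 = 1.4099 W/m².

ΔF = 1.41 W/m²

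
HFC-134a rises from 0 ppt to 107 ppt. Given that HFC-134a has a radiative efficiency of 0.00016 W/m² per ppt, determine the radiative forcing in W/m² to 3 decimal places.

HFC-134a: ΔF = 0.00016 × (107 − 0) = 0.00016 × 107 = 0.0171 W/m².

ΔF = 0.017 W/m²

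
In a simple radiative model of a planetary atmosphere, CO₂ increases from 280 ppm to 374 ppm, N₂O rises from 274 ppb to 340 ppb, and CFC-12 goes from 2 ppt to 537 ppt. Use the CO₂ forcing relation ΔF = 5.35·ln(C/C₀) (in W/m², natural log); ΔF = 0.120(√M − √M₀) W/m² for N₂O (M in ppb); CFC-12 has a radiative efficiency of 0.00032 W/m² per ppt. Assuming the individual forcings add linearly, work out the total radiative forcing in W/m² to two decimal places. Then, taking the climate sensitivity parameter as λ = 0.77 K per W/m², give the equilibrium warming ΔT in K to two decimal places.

ΔF = 1.95 W/m²; ΔT = 1.50 K

CO₂: 5.35 × ln(374/280) = 5.35 × ln(1.33571) = 5.35 × 0.28946 = 1.5486 W/m².
N₂O: 0.120 × (√340 − √274) = 0.120 × (18.4391 − 16.5529) = 0.120 × 1.8862 = 0.2263 W/m².
CFC-12: ΔF = 0.00032 × (537 − 2) = 0.00032 × 535 = 0.1712 W/m².
Total ΔF = 1.5486 + 0.2263 + 0.1712 = 1.9461 W/m².
ΔT = λ ΔF = 0.77 × 1.95 = 1.5015 K.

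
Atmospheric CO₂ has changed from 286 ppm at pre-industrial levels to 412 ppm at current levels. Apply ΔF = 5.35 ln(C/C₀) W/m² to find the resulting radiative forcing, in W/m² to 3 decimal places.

ΔF = 1.953 W/m²

CO₂: 5.35 × ln(412/286) = 5.35 × ln(1.44056) = 5.35 × 0.36503 = 1.9529 W/m².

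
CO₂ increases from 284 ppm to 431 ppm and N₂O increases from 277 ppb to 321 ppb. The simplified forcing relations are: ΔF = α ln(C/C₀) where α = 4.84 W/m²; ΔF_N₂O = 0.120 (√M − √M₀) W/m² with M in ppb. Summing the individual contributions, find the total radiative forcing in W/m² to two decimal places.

CO₂: 4.84 × ln(431/284) = 4.84 × ln(1.51761) = 4.84 × 0.41714 = 2.0190 W/m².
N₂O: 0.120 × (√321 − √277) = 0.120 × (17.9165 − 16.6433) = 0.120 × 1.2732 = 0.1528 W/m².
Total ΔF = 2.0190 + 0.1528 = 2.1718 W/m².

ΔF = 2.17 W/m²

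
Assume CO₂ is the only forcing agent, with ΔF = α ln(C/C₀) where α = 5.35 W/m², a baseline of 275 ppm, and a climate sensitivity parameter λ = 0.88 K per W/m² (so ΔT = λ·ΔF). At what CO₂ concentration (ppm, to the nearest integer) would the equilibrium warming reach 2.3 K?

Required forcing: ΔF = ΔT/λ = 2.3/0.88 = 2.6136 W/m².
Then ln(C/275) = ΔF/5.35 = 2.6136/5.35 = 0.48852.
So C = 275 × e^0.48852 = 275 × 1.62990 = 448.22 ppm.

C ≈ 448 ppm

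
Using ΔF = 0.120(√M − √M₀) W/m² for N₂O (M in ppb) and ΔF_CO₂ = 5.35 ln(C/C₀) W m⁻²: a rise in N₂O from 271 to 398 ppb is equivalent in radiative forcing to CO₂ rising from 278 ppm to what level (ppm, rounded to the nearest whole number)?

C ≈ 301 ppm

N₂O forcing: 0.120 × (√398 − √271) = 0.120 × (19.9499 − 16.4621) = 0.120 × 3.4878 = 0.41854 W/m².
Set 5.35 ln(C/278) = 0.41854: ln(C/278) = 0.41854/5.35 = 0.07823, so C = 278 × e^0.07823 = 278 × 1.08137 = 300.62 ppm.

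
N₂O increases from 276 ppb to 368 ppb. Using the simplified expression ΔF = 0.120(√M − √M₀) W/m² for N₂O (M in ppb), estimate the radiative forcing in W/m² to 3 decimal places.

N₂O: 0.120 × (√368 − √276) = 0.120 × (19.1833 − 16.6132) = 0.120 × 2.5701 = 0.3084 W/m².

ΔF = 0.308 W/m²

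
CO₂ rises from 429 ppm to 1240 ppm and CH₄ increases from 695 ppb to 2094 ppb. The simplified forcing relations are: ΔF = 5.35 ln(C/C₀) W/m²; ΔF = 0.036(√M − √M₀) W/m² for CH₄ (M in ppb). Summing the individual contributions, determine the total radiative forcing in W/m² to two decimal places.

ΔF = 6.38 W/m²

CO₂: 5.35 × ln(1240/429) = 5.35 × ln(2.89044) = 5.35 × 1.06141 = 5.6785 W/m².
CH₄: 0.036 × (√2094 − √695) = 0.036 × (45.7602 − 26.3629) = 0.036 × 19.3973 = 0.6983 W/m².
Total ΔF = 5.6785 + 0.6983 = 6.3768 W/m².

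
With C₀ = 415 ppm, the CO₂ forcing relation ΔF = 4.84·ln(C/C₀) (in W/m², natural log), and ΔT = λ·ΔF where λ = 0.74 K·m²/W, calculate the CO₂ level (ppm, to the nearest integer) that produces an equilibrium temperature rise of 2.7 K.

C ≈ 882 ppm

Required forcing: ΔF = ΔT/λ = 2.7/0.74 = 3.6486 W/m².
Then ln(C/415) = ΔF/4.84 = 3.6486/4.84 = 0.75384.
So C = 415 × e^0.75384 = 415 × 2.12514 = 881.93 ppm.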